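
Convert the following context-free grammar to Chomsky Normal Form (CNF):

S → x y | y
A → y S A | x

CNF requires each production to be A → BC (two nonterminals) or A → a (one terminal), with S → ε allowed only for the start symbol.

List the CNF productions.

TX → x; TY → y; S → y; A → x; S → TX TY; A → TY X0; X0 → S A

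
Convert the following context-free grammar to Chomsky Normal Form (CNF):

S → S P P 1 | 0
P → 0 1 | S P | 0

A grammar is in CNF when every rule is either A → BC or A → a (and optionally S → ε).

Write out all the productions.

T1 → 1; S → 0; T0 → 0; P → 0; S → S X0; X0 → P X1; X1 → P T1; P → T0 T1; P → S P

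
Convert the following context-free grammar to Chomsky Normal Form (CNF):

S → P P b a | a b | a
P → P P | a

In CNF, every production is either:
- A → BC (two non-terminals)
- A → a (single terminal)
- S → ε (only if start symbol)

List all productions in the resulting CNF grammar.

TB → b; TA → a; S → a; P → a; S → P X0; X0 → P X1; X1 → TB TA; S → TA TB; P → P P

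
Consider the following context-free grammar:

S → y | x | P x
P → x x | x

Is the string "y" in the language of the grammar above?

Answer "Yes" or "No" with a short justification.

Yes - a valid derivation exists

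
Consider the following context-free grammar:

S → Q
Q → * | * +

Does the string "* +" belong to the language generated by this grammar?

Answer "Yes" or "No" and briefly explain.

Yes - a valid derivation exists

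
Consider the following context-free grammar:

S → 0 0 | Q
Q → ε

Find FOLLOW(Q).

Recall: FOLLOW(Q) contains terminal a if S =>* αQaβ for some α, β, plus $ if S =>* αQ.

We compute FOLLOW(Q) using the standard algorithm.
FOLLOW(S) starts with {$}.
FIRST(Q) = {ε}
FIRST(S) = {0, ε}
FOLLOW(Q) = {$}
FOLLOW(S) = {$}
Therefore, FOLLOW(Q) = {$}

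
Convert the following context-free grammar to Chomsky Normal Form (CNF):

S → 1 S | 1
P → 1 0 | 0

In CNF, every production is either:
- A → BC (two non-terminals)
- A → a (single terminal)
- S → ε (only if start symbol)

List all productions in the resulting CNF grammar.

T1 → 1; S → 1; T0 → 0; P → 0; S → T1 S; P → T1 T0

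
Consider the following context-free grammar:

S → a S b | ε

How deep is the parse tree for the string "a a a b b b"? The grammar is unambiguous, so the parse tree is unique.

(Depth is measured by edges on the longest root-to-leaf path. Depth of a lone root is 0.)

4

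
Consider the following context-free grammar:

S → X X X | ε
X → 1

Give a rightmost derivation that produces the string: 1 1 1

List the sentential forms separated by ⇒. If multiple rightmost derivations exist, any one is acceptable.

S ⇒ X X X ⇒ X X 1 ⇒ X 1 1 ⇒ 1 1 1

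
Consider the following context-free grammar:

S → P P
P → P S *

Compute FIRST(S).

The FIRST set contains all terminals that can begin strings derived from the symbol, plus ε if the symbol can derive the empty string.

We compute FIRST(S) using the standard algorithm.
FIRST(P) = {}
FIRST(S) = {}
Therefore, FIRST(S) = {}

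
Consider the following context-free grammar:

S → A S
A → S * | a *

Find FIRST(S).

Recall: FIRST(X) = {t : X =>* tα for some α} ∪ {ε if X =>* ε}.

We compute FIRST(S) using the standard algorithm.
FIRST(A) = {a}
FIRST(S) = {a}
Therefore, FIRST(S) = {a}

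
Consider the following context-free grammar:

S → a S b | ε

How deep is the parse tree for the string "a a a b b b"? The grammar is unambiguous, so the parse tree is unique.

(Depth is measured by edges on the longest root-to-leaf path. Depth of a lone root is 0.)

4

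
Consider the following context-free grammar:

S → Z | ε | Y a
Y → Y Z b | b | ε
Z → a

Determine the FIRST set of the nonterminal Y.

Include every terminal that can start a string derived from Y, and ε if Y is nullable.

We compute FIRST(Y) using the standard algorithm.
FIRST(S) = {a, b, ε}
FIRST(Y) = {a, b, ε}
FIRST(Z) = {a}
Therefore, FIRST(Y) = {a, b, ε}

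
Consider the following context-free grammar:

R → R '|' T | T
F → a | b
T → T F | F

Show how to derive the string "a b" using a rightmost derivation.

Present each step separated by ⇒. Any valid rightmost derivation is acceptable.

R ⇒ T ⇒ T F ⇒ T b ⇒ F b ⇒ a b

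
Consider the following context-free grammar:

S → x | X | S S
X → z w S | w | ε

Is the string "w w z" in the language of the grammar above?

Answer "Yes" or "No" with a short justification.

No - no valid derivation exists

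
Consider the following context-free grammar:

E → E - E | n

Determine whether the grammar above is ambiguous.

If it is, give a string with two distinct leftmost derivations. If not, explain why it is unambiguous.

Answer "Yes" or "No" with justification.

Yes - the string 'n - n - n' has two distinct leftmost derivations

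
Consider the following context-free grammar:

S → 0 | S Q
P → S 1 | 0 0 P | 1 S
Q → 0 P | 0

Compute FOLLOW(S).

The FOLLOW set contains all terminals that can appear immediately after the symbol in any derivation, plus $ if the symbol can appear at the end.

We compute FOLLOW(S) using the standard algorithm.
FOLLOW(S) starts with {$}.
FIRST(P) = {0, 1}
FIRST(Q) = {0}
FIRST(S) = {0}
FOLLOW(P) = {$, 0, 1}
FOLLOW(Q) = {$, 0, 1}
FOLLOW(S) = {$, 0, 1}
Therefore, FOLLOW(S) = {$, 0, 1}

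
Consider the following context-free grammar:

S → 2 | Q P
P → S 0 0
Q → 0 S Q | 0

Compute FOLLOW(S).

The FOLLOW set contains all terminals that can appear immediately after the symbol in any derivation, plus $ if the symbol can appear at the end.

We compute FOLLOW(S) using the standard algorithm.
FOLLOW(S) starts with {$}.
FIRST(P) = {0, 2}
FIRST(Q) = {0}
FIRST(S) = {0, 2}
FOLLOW(P) = {$, 0}
FOLLOW(Q) = {0, 2}
FOLLOW(S) = {$, 0}
Therefore, FOLLOW(S) = {$, 0}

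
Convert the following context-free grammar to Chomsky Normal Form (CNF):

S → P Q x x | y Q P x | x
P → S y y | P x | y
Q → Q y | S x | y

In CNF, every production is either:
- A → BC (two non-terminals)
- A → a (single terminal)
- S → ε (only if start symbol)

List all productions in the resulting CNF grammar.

TX → x; TY → y; S → x; P → y; Q → y; S → P X0; X0 → Q X1; X1 → TX TX; S → TY X2; X2 → Q X3; X3 → P TX; P → S X4; X4 → TY TY; P → P TX; Q → Q TY; Q → S TX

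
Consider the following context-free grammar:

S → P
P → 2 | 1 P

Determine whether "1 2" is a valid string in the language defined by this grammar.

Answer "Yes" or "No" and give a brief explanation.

Yes - a valid derivation exists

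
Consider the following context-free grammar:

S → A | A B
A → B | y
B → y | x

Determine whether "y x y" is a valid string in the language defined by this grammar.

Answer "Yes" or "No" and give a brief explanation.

No - no valid derivation exists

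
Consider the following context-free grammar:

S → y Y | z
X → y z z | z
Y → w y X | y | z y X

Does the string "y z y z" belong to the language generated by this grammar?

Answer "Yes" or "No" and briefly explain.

Yes - a valid derivation exists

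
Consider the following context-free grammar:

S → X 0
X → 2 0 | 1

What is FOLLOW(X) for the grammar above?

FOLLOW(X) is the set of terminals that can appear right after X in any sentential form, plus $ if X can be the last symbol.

We compute FOLLOW(X) using the standard algorithm.
FOLLOW(S) starts with {$}.
FIRST(S) = {1, 2}
FIRST(X) = {1, 2}
FOLLOW(S) = {$}
FOLLOW(X) = {0}
Therefore, FOLLOW(X) = {0}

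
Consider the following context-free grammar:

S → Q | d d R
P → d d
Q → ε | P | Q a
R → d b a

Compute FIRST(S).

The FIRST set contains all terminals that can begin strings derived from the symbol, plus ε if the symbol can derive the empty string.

We compute FIRST(S) using the standard algorithm.
FIRST(P) = {d}
FIRST(Q) = {a, d, ε}
FIRST(R) = {d}
FIRST(S) = {a, d, ε}
Therefore, FIRST(S) = {a, d, ε}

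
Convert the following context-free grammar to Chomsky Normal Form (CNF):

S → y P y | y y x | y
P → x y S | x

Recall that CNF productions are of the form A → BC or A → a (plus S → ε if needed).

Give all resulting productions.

TY → y; TX → x; S → y; P → x; S → TY X0; X0 → P TY; S → TY X1; X1 → TY TX; P → TX X2; X2 → TY S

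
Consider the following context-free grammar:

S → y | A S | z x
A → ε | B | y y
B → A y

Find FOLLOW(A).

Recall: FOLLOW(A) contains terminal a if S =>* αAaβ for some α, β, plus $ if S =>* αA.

We compute FOLLOW(A) using the standard algorithm.
FOLLOW(S) starts with {$}.
FIRST(A) = {y, ε}
FIRST(B) = {y}
FIRST(S) = {y, z}
FOLLOW(A) = {y, z}
FOLLOW(B) = {y, z}
FOLLOW(S) = {$}
Therefore, FOLLOW(A) = {y, z}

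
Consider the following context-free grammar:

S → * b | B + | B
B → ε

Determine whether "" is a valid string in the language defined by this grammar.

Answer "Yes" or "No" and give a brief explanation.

Yes - a valid derivation exists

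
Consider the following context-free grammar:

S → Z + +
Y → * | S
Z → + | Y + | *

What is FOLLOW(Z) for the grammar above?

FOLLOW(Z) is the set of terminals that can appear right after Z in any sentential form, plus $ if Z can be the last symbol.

We compute FOLLOW(Z) using the standard algorithm.
FOLLOW(S) starts with {$}.
FIRST(S) = {*, +}
FIRST(Y) = {*, +}
FIRST(Z) = {*, +}
FOLLOW(S) = {$, +}
FOLLOW(Y) = {+}
FOLLOW(Z) = {+}
Therefore, FOLLOW(Z) = {+}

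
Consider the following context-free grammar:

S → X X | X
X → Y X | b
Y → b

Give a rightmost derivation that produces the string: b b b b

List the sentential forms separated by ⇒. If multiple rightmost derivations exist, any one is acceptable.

S ⇒ X X ⇒ X Y X ⇒ X Y Y X ⇒ X Y Y b ⇒ X Y b b ⇒ X b b b ⇒ b b b b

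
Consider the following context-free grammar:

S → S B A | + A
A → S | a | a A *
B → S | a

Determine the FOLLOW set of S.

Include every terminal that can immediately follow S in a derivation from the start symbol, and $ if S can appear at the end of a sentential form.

We compute FOLLOW(S) using the standard algorithm.
FOLLOW(S) starts with {$}.
FIRST(A) = {+, a}
FIRST(B) = {+, a}
FIRST(S) = {+}
FOLLOW(A) = {$, *, +, a}
FOLLOW(B) = {+, a}
FOLLOW(S) = {$, *, +, a}
Therefore, FOLLOW(S) = {$, *, +, a}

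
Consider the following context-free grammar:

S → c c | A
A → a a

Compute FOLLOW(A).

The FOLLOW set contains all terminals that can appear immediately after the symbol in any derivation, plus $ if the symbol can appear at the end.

We compute FOLLOW(A) using the standard algorithm.
FOLLOW(S) starts with {$}.
FIRST(A) = {a}
FIRST(S) = {a, c}
FOLLOW(A) = {$}
FOLLOW(S) = {$}
Therefore, FOLLOW(A) = {$}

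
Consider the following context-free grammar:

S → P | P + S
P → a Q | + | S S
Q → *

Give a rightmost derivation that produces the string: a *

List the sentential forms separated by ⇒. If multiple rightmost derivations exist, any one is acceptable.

S ⇒ P ⇒ a Q ⇒ a *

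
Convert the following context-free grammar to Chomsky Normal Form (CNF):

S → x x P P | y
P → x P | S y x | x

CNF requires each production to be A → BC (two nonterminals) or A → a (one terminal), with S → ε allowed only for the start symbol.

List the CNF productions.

TX → x; S → y; TY → y; P → x; S → TX X0; X0 → TX X1; X1 → P P; P → TX P; P → S X2; X2 → TY TX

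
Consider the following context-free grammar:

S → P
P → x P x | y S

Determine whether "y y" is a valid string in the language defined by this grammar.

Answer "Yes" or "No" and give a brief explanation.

No - no valid derivation exists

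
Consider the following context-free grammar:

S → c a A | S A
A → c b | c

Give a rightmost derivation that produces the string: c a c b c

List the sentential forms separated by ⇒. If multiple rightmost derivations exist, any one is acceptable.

S ⇒ S A ⇒ S c ⇒ c a A c ⇒ c a c b c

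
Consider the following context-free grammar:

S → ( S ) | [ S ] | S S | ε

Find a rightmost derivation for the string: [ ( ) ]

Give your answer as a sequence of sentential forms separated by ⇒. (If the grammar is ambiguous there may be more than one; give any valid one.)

S ⇒ [ S ] ⇒ [ ( S ) ] ⇒ [ ( ) ]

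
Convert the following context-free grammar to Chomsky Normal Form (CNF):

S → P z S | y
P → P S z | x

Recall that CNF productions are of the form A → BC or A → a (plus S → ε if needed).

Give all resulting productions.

TZ → z; S → y; P → x; S → P X0; X0 → TZ S; P → P X1; X1 → S TZ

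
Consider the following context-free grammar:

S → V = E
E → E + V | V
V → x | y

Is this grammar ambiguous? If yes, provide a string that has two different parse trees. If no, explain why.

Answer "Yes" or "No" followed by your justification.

No - the grammar is unambiguous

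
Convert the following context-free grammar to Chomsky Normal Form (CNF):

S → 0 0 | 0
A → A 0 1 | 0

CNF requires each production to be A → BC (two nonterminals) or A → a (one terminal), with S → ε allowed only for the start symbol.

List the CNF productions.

T0 → 0; S → 0; T1 → 1; A → 0; S → T0 T0; A → A X0; X0 → T0 T1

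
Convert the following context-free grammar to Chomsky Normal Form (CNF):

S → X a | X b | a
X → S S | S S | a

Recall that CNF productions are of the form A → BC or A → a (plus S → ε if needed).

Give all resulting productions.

TA → a; TB → b; S → a; X → a; S → X TA; S → X TB; X → S S; X → S S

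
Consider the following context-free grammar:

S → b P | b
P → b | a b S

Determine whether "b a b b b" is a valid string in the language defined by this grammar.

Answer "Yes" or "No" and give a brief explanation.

Yes - a valid derivation exists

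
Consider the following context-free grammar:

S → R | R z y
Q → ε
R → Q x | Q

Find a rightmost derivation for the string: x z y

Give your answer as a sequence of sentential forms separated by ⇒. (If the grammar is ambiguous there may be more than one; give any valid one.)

S ⇒ R z y ⇒ Q x z y ⇒ x z y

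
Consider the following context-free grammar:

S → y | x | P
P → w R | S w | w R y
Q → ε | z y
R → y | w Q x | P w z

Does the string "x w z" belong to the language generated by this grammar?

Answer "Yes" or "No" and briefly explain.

No - no valid derivation exists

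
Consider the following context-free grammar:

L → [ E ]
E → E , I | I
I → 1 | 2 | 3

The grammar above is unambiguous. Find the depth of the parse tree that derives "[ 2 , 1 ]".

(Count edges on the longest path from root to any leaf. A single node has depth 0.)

4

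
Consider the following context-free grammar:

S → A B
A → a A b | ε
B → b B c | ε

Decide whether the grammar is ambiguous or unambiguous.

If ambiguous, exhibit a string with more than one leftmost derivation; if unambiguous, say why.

Unambiguous - every string in the language has a unique leftmost derivation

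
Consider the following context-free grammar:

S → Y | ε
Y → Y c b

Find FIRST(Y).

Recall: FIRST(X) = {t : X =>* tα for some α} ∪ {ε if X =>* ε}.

We compute FIRST(Y) using the standard algorithm.
FIRST(S) = {ε}
FIRST(Y) = {}
Therefore, FIRST(Y) = {}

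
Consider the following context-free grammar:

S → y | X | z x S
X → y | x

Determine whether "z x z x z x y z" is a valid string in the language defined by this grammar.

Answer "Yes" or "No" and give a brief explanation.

No - no valid derivation exists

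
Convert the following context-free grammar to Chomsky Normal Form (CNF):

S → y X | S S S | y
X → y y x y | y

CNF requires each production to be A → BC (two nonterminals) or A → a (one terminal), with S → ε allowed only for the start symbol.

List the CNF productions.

TY → y; S → y; TX → x; X → y; S → TY X; S → S X0; X0 → S S; X → TY X1; X1 → TY X2; X2 → TX TY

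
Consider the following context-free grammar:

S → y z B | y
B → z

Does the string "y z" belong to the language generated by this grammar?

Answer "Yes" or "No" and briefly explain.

No - no valid derivation exists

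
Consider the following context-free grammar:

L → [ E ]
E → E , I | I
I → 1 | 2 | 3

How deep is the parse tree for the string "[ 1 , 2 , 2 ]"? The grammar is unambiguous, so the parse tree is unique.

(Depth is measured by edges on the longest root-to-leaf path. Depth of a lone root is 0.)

5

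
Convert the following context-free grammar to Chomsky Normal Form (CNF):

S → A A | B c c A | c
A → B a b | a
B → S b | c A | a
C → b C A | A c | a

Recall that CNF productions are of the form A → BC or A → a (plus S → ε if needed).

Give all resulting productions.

TC → c; S → c; TA → a; TB → b; A → a; B → a; C → a; S → A A; S → B X0; X0 → TC X1; X1 → TC A; A → B X2; X2 → TA TB; B → S TB; B → TC A; C → TB X3; X3 → C A; C → A TC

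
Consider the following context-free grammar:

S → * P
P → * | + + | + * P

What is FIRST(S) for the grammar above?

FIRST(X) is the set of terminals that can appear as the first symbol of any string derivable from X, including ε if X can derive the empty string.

We compute FIRST(S) using the standard algorithm.
FIRST(P) = {*, +}
FIRST(S) = {*}
Therefore, FIRST(S) = {*}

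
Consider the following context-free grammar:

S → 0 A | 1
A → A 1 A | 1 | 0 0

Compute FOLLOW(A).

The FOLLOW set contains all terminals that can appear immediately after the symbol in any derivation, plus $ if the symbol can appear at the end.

We compute FOLLOW(A) using the standard algorithm.
FOLLOW(S) starts with {$}.
FIRST(A) = {0, 1}
FIRST(S) = {0, 1}
FOLLOW(A) = {$, 1}
FOLLOW(S) = {$}
Therefore, FOLLOW(A) = {$, 1}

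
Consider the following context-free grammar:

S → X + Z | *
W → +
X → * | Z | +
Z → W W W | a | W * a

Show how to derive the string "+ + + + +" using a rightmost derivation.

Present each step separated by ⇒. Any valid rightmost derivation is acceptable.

S ⇒ X + Z ⇒ X + W W W ⇒ X + W W + ⇒ X + W + + ⇒ X + + + + ⇒ + + + + +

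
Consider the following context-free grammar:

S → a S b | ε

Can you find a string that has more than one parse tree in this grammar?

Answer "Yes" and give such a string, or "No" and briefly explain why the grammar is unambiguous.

No - the grammar is unambiguous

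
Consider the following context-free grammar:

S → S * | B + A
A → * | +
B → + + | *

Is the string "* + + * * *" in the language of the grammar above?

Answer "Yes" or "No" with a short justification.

Yes - a valid derivation exists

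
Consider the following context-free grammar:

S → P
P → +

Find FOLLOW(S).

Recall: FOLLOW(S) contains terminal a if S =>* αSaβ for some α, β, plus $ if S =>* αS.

We compute FOLLOW(S) using the standard algorithm.
FOLLOW(S) starts with {$}.
FIRST(P) = {+}
FIRST(S) = {+}
FOLLOW(P) = {$}
FOLLOW(S) = {$}
Therefore, FOLLOW(S) = {$}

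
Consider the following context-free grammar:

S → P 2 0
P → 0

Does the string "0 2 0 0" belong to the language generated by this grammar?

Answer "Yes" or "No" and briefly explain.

No - no valid derivation exists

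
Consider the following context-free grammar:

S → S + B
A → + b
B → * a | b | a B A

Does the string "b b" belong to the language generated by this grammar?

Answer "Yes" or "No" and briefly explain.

No - no valid derivation exists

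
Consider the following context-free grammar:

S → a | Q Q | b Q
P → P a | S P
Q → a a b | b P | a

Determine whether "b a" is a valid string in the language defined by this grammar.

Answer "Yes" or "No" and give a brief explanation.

Yes - a valid derivation exists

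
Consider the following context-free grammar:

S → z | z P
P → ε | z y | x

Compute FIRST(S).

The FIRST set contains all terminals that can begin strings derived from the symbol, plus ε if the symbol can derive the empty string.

We compute FIRST(S) using the standard algorithm.
FIRST(P) = {x, z, ε}
FIRST(S) = {z}
Therefore, FIRST(S) = {z}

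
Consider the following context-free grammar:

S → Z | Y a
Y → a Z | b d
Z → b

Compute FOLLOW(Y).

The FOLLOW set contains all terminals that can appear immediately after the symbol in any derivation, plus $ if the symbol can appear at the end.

We compute FOLLOW(Y) using the standard algorithm.
FOLLOW(S) starts with {$}.
FIRST(S) = {a, b}
FIRST(Y) = {a, b}
FIRST(Z) = {b}
FOLLOW(S) = {$}
FOLLOW(Y) = {a}
FOLLOW(Z) = {$, a}
Therefore, FOLLOW(Y) = {a}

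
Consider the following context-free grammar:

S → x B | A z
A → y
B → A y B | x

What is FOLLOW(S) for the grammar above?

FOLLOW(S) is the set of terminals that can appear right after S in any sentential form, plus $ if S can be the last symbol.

We compute FOLLOW(S) using the standard algorithm.
FOLLOW(S) starts with {$}.
FIRST(A) = {y}
FIRST(B) = {x, y}
FIRST(S) = {x, y}
FOLLOW(A) = {y, z}
FOLLOW(B) = {$}
FOLLOW(S) = {$}
Therefore, FOLLOW(S) = {$}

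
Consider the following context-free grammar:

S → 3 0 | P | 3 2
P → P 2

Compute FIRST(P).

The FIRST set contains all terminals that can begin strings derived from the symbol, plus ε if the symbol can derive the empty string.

We compute FIRST(P) using the standard algorithm.
FIRST(P) = {}
FIRST(S) = {3}
Therefore, FIRST(P) = {}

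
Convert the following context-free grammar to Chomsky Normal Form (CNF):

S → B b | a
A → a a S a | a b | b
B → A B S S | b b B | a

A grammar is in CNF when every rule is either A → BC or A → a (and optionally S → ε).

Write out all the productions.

TB → b; S → a; TA → a; A → b; B → a; S → B TB; A → TA X0; X0 → TA X1; X1 → S TA; A → TA TB; B → A X2; X2 → B X3; X3 → S S; B → TB X4; X4 → TB B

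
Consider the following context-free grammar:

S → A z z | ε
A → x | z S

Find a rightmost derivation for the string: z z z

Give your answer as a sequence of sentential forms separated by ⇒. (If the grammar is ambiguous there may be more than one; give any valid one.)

S ⇒ A z z ⇒ z S z z ⇒ z z z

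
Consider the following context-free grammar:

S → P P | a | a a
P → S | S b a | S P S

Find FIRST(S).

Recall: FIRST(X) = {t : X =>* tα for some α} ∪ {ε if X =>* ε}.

We compute FIRST(S) using the standard algorithm.
FIRST(P) = {a}
FIRST(S) = {a}
Therefore, FIRST(S) = {a}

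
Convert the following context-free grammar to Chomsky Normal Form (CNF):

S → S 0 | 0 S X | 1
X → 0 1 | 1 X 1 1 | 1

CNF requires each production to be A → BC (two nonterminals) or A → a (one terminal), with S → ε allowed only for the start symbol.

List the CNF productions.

T0 → 0; S → 1; T1 → 1; X → 1; S → S T0; S → T0 X0; X0 → S X; X → T0 T1; X → T1 X1; X1 → X X2; X2 → T1 T1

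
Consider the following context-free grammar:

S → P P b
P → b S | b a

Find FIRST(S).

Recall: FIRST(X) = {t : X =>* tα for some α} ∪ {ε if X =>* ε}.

We compute FIRST(S) using the standard algorithm.
FIRST(P) = {b}
FIRST(S) = {b}
Therefore, FIRST(S) = {b}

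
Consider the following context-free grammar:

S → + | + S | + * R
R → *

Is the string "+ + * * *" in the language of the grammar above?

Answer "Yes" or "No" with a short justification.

No - no valid derivation exists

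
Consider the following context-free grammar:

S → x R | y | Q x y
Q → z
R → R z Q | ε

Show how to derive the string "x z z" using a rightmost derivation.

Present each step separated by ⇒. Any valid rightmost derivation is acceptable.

S ⇒ x R ⇒ x R z Q ⇒ x R z z ⇒ x z z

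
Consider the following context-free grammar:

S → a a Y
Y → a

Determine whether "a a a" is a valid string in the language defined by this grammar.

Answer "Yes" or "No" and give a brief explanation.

Yes - a valid derivation exists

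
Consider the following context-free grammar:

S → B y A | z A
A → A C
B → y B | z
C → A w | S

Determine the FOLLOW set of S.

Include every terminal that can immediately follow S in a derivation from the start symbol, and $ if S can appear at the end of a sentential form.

We compute FOLLOW(S) using the standard algorithm.
FOLLOW(S) starts with {$}.
FIRST(A) = {}
FIRST(B) = {y, z}
FIRST(C) = {y, z}
FIRST(S) = {y, z}
FOLLOW(A) = {$, w, y, z}
FOLLOW(B) = {y}
FOLLOW(C) = {$, w, y, z}
FOLLOW(S) = {$, w, y, z}
Therefore, FOLLOW(S) = {$, w, y, z}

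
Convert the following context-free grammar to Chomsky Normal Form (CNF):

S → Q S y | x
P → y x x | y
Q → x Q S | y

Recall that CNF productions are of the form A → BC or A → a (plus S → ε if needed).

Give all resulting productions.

TY → y; S → x; TX → x; P → y; Q → y; S → Q X0; X0 → S TY; P → TY X1; X1 → TX TX; Q → TX X2; X2 → Q S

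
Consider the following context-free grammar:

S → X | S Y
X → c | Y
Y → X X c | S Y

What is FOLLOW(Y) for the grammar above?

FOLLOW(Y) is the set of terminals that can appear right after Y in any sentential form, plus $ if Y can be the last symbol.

We compute FOLLOW(Y) using the standard algorithm.
FOLLOW(S) starts with {$}.
FIRST(S) = {c}
FIRST(X) = {c}
FIRST(Y) = {c}
FOLLOW(S) = {$, c}
FOLLOW(X) = {$, c}
FOLLOW(Y) = {$, c}
Therefore, FOLLOW(Y) = {$, c}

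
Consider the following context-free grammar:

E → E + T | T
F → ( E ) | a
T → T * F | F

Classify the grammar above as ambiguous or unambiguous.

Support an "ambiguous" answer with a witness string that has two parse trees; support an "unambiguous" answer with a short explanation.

Unambiguous - every string in the language has a unique parse tree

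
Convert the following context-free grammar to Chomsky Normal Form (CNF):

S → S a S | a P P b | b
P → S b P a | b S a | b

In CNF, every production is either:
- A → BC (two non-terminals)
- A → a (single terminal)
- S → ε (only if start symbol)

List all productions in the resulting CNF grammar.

TA → a; TB → b; S → b; P → b; S → S X0; X0 → TA S; S → TA X1; X1 → P X2; X2 → P TB; P → S X3; X3 → TB X4; X4 → P TA; P → TB X5; X5 → S TA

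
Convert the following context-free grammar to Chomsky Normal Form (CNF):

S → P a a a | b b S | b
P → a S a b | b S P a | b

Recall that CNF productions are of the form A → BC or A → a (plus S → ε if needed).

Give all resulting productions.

TA → a; TB → b; S → b; P → b; S → P X0; X0 → TA X1; X1 → TA TA; S → TB X2; X2 → TB S; P → TA X3; X3 → S X4; X4 → TA TB; P → TB X5; X5 → S X6; X6 → P TA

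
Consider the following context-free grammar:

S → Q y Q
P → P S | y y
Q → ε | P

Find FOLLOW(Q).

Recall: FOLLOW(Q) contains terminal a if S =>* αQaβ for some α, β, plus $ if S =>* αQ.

We compute FOLLOW(Q) using the standard algorithm.
FOLLOW(S) starts with {$}.
FIRST(P) = {y}
FIRST(Q) = {y, ε}
FIRST(S) = {y}
FOLLOW(P) = {$, y}
FOLLOW(Q) = {$, y}
FOLLOW(S) = {$, y}
Therefore, FOLLOW(Q) = {$, y}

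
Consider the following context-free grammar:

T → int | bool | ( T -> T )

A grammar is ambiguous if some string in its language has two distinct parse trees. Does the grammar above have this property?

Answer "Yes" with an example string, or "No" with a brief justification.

No - the grammar is unambiguous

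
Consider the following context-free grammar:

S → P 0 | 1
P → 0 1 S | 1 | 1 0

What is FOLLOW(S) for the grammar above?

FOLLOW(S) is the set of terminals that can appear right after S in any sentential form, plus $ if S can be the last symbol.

We compute FOLLOW(S) using the standard algorithm.
FOLLOW(S) starts with {$}.
FIRST(P) = {0, 1}
FIRST(S) = {0, 1}
FOLLOW(P) = {0}
FOLLOW(S) = {$, 0}
Therefore, FOLLOW(S) = {$, 0}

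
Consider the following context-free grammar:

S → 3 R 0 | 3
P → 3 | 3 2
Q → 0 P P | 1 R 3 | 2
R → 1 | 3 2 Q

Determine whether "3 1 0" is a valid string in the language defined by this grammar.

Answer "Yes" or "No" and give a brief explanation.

Yes - a valid derivation exists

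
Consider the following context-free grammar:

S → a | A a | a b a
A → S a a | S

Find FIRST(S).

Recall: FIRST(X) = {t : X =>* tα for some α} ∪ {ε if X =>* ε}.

We compute FIRST(S) using the standard algorithm.
FIRST(A) = {a}
FIRST(S) = {a}
Therefore, FIRST(S) = {a}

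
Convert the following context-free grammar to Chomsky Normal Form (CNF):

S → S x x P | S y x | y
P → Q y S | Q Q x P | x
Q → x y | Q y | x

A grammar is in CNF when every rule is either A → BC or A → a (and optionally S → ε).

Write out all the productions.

TX → x; TY → y; S → y; P → x; Q → x; S → S X0; X0 → TX X1; X1 → TX P; S → S X2; X2 → TY TX; P → Q X3; X3 → TY S; P → Q X4; X4 → Q X5; X5 → TX P; Q → TX TY; Q → Q TY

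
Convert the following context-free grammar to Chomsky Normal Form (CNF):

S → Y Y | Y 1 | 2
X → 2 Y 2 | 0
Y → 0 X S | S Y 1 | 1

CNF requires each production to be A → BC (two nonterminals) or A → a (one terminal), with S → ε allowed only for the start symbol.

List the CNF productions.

T1 → 1; S → 2; T2 → 2; X → 0; T0 → 0; Y → 1; S → Y Y; S → Y T1; X → T2 X0; X0 → Y T2; Y → T0 X1; X1 → X S; Y → S X2; X2 → Y T1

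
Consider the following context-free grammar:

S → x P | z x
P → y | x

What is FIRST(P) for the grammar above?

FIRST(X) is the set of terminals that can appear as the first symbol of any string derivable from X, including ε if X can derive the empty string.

We compute FIRST(P) using the standard algorithm.
FIRST(P) = {x, y}
FIRST(S) = {x, z}
Therefore, FIRST(P) = {x, y}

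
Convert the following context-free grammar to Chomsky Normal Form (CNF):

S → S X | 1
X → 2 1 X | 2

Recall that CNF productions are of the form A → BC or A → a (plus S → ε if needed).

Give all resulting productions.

S → 1; T2 → 2; T1 → 1; X → 2; S → S X; X → T2 X0; X0 → T1 X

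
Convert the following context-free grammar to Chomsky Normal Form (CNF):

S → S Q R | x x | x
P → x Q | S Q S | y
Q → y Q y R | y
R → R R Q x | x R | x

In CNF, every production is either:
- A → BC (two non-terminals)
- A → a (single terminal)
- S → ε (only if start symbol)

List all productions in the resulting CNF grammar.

TX → x; S → x; P → y; TY → y; Q → y; R → x; S → S X0; X0 → Q R; S → TX TX; P → TX Q; P → S X1; X1 → Q S; Q → TY X2; X2 → Q X3; X3 → TY R; R → R X4; X4 → R X5; X5 → Q TX; R → TX R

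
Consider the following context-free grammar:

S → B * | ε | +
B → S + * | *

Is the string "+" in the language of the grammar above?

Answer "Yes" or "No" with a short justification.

Yes - a valid derivation exists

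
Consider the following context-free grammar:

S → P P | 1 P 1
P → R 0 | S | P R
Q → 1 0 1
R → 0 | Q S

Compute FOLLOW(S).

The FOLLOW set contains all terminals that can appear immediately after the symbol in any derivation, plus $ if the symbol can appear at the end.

We compute FOLLOW(S) using the standard algorithm.
FOLLOW(S) starts with {$}.
FIRST(P) = {0, 1}
FIRST(Q) = {1}
FIRST(R) = {0, 1}
FIRST(S) = {0, 1}
FOLLOW(P) = {$, 0, 1}
FOLLOW(Q) = {0, 1}
FOLLOW(R) = {$, 0, 1}
FOLLOW(S) = {$, 0, 1}
Therefore, FOLLOW(S) = {$, 0, 1}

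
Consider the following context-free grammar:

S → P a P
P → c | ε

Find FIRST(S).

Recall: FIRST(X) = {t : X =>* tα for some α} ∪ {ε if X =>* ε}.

We compute FIRST(S) using the standard algorithm.
FIRST(P) = {c, ε}
FIRST(S) = {a, c}
Therefore, FIRST(S) = {a, c}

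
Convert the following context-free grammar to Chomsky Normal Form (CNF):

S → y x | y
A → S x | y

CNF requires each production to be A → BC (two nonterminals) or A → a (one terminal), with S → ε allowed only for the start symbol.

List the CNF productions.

TY → y; TX → x; S → y; A → y; S → TY TX; A → S TX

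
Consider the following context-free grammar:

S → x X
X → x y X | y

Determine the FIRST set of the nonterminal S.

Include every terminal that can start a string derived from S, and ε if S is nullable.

We compute FIRST(S) using the standard algorithm.
FIRST(S) = {x}
FIRST(X) = {x, y}
Therefore, FIRST(S) = {x}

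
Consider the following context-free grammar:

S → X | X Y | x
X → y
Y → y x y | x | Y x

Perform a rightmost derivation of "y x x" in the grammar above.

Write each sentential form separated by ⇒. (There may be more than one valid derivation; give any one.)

S ⇒ X Y ⇒ X Y x ⇒ X x x ⇒ y x x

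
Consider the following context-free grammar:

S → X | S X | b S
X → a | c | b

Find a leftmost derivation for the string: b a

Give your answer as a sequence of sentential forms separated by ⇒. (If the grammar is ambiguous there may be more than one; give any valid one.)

S ⇒ b S ⇒ b X ⇒ b a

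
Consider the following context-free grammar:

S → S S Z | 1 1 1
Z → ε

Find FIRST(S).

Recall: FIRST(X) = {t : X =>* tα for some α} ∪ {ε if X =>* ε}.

We compute FIRST(S) using the standard algorithm.
FIRST(S) = {1}
FIRST(Z) = {ε}
Therefore, FIRST(S) = {1}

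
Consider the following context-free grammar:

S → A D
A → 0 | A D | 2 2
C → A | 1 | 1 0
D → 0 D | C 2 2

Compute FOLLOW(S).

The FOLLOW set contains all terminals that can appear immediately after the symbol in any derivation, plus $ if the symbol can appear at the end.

We compute FOLLOW(S) using the standard algorithm.
FOLLOW(S) starts with {$}.
FIRST(A) = {0, 2}
FIRST(C) = {0, 1, 2}
FIRST(D) = {0, 1, 2}
FIRST(S) = {0, 2}
FOLLOW(A) = {0, 1, 2}
FOLLOW(C) = {2}
FOLLOW(D) = {$, 0, 1, 2}
FOLLOW(S) = {$}
Therefore, FOLLOW(S) = {$}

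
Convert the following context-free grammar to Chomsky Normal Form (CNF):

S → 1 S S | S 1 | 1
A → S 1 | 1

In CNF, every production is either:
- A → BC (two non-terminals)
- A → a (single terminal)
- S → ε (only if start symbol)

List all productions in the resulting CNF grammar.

T1 → 1; S → 1; A → 1; S → T1 X0; X0 → S S; S → S T1; A → S T1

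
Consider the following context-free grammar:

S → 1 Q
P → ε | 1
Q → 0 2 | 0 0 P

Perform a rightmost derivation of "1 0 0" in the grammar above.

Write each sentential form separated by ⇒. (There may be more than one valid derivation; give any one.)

S ⇒ 1 Q ⇒ 1 0 0 P ⇒ 1 0 0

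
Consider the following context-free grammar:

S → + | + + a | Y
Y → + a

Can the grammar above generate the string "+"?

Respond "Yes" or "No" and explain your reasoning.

Yes - a valid derivation exists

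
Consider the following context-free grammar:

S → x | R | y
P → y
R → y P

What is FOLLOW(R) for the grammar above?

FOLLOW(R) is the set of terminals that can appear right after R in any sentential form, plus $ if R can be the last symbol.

We compute FOLLOW(R) using the standard algorithm.
FOLLOW(S) starts with {$}.
FIRST(P) = {y}
FIRST(R) = {y}
FIRST(S) = {x, y}
FOLLOW(P) = {$}
FOLLOW(R) = {$}
FOLLOW(S) = {$}
Therefore, FOLLOW(R) = {$}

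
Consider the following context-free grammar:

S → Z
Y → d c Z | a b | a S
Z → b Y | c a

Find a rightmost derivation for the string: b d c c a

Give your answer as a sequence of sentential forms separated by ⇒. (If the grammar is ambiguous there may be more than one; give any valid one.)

S ⇒ Z ⇒ b Y ⇒ b d c Z ⇒ b d c c a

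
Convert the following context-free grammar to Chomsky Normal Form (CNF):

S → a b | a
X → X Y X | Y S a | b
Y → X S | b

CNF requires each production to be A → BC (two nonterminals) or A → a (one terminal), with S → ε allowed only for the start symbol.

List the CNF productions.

TA → a; TB → b; S → a; X → b; Y → b; S → TA TB; X → X X0; X0 → Y X; X → Y X1; X1 → S TA; Y → X S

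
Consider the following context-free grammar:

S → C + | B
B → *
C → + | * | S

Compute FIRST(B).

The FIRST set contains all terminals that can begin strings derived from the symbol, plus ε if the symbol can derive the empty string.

We compute FIRST(B) using the standard algorithm.
FIRST(B) = {*}
FIRST(C) = {*, +}
FIRST(S) = {*, +}
Therefore, FIRST(B) = {*}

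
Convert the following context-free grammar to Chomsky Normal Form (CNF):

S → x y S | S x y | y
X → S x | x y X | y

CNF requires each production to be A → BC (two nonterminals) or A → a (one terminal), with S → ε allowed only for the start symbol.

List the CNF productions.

TX → x; TY → y; S → y; X → y; S → TX X0; X0 → TY S; S → S X1; X1 → TX TY; X → S TX; X → TX X2; X2 → TY X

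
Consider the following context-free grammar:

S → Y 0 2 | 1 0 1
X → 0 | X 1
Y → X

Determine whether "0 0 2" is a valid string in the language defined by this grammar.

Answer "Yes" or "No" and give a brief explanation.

Yes - a valid derivation exists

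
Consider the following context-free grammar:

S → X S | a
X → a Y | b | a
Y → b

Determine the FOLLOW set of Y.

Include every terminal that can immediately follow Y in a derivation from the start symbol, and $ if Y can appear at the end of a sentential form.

We compute FOLLOW(Y) using the standard algorithm.
FOLLOW(S) starts with {$}.
FIRST(S) = {a, b}
FIRST(X) = {a, b}
FIRST(Y) = {b}
FOLLOW(S) = {$}
FOLLOW(X) = {a, b}
FOLLOW(Y) = {a, b}
Therefore, FOLLOW(Y) = {a, b}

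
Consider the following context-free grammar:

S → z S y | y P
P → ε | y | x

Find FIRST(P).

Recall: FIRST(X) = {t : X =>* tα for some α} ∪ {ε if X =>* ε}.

We compute FIRST(P) using the standard algorithm.
FIRST(P) = {x, y, ε}
FIRST(S) = {y, z}
Therefore, FIRST(P) = {x, y, ε}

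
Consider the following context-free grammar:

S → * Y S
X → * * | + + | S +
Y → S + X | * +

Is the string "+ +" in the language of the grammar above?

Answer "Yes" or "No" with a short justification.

No - no valid derivation exists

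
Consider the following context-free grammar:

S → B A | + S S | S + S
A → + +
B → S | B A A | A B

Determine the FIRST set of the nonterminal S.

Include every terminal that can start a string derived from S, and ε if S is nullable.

We compute FIRST(S) using the standard algorithm.
FIRST(A) = {+}
FIRST(B) = {+}
FIRST(S) = {+}
Therefore, FIRST(S) = {+}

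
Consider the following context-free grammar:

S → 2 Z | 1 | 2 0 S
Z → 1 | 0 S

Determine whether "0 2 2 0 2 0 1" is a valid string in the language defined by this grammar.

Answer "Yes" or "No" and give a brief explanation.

No - no valid derivation exists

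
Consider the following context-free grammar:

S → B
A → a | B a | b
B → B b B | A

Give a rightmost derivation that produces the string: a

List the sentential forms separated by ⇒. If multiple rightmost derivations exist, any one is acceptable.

S ⇒ B ⇒ A ⇒ a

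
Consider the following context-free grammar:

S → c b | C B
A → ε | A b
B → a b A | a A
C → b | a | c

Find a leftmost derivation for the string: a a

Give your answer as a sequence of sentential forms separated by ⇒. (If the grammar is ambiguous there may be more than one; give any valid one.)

S ⇒ C B ⇒ a B ⇒ a a A ⇒ a a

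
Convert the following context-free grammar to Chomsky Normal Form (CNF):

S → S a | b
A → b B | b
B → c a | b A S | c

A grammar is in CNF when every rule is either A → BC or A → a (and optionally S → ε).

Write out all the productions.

TA → a; S → b; TB → b; A → b; TC → c; B → c; S → S TA; A → TB B; B → TC TA; B → TB X0; X0 → A S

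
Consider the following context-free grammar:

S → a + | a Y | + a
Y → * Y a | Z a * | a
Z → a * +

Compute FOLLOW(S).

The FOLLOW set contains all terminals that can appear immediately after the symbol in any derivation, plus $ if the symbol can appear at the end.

We compute FOLLOW(S) using the standard algorithm.
FOLLOW(S) starts with {$}.
FIRST(S) = {+, a}
FIRST(Y) = {*, a}
FIRST(Z) = {a}
FOLLOW(S) = {$}
FOLLOW(Y) = {$, a}
FOLLOW(Z) = {a}
Therefore, FOLLOW(S) = {$}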